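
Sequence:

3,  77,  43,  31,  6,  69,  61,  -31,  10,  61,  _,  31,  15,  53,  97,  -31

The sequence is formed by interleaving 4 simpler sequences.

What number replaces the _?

79

Taking every 4th term gives 4 separate tracks.
Track A: 3, 6, 10, 15 — triangular numbers starting at T_2.
Track B: 77, 69, 61, 53 — subtracting 8 each time.
Track C: 43, 61, ?, 97 — adding 18 each time.
Track D: 31, -31, 31, -31 — the oscillation 31·(−1)^(n+1).
So the missing entry in track C is 79.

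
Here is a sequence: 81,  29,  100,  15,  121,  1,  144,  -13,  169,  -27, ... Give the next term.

Split by position mod 2 into 2 tracks.
Track A: 81, 100, 121, 144, 169. The squares 9², 10², 11², ….
Track B: 29, 15, 1, -13, -27. Arithmetic, step −14.
Position 11 falls in track A as its term 6, giving 196.

196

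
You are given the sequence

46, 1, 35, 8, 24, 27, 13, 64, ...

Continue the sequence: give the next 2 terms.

The terms cycle through 2 interleaved subsequences.
Stream A = 46, 35, 24, 13: linear: a_n = 57 − 11·n.
Stream B = 1, 8, 27, 64: the cubes 1³, 2³, 3³, ….
The 9th slot belongs to stream A; its 5th term is 2.
Term 10 comes from stream B (its 5th entry): 125.

2, 125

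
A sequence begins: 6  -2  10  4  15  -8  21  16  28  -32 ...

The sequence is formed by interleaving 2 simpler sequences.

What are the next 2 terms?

Positions 1, 3, 5, … form one subsequence and positions 2, 4, 6, … form another.
Track A is 6, 10, 15, 21, 28, which is triangular numbers n(n+1)/2 for n = 3, 4, ….
Track B is -2, 4, -8, 16, -32, which is a geometric progression (common ratio -2).
Term 11 comes from track A (its 6th entry): 36.
Term 12 comes from track B (its 6th entry): 64.

36, 64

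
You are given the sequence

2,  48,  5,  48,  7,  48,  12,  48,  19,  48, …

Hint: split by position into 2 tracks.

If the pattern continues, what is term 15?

81

Taking every 2nd term gives 2 separate tracks.
Track A: 2, 5, 7, 12, 19 — Fibonacci-style (each term is the sum of the two before it).
Track B: 48, 48, 48, 48, 48 — the constant sequence 48.
Position 15 → track A, term 8 = 81.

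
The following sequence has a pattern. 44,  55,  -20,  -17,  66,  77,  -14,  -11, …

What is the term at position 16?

Reading positions in blocks of 4 reveals the pattern AABB — 2 tracks woven together.
Subsequence A: 44, 55, 66, 77. Adding 11 each time.
Subsequence B: -20, -17, -14, -11. Adding 3 each time.
Term 16 comes from subsequence B (its 8th entry): 1.

1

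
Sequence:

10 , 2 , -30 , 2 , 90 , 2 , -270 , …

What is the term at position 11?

-2430

Odd-indexed and even-indexed terms follow separate rules.
Track A: 10, -30, 90, -270 — geometric with ratio -3.
Track B: 2, 2, 2 — the constant sequence 2.
The 11th slot belongs to track A; its 6th term is -2430.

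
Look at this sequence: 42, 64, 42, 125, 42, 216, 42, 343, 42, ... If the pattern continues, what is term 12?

729

The terms cycle through 2 interleaved subsequences.
Stream A: 42, 42, 42, 42, 42 — constant 42.
Stream B: 64, 125, 216, 343 — consecutive cubes n³ from n = 4.
Position 12 falls in stream B as its term 6, giving 729.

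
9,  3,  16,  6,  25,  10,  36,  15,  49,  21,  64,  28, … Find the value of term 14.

The terms cycle through 2 interleaved subsequences.
Stream A is 9, 16, 25, 36, 49, 64, which is consecutive squares n² from n = 3.
Stream B is 3, 6, 10, 15, 21, 28, which is the triangular numbers T_2, T_3, ….
Term 14 comes from stream B (its 7th entry): 36.

36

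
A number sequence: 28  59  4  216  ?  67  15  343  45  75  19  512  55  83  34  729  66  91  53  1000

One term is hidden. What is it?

Split by position mod 4 into 4 tracks.
Stream A: 28, ?, 45, 55, 66 — the triangular numbers T_7, T_8, ….
Stream B: 59, 67, 75, 83, 91 — arithmetic, step +8.
Stream C: 4, 15, 19, 34, 53 — a Fibonacci-like recurrence a_n = a_{n-1} + a_{n-2}.
Stream D: 216, 343, 512, 729, 1000 — perfect cubes starting at 6³.
So the missing entry in stream A is 36.

36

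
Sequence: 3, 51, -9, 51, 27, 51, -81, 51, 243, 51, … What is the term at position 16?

Odd-indexed and even-indexed terms follow separate rules.
Track A: 3, -9, 27, -81, 243 — multiplying by -3 each time.
Track B: 51, 51, 51, 51, 51 — the constant sequence 51.
Position 16 → track B, term 8 = 51.

51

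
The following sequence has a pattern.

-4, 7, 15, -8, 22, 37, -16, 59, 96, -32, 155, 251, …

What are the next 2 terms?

Reading positions in blocks of 3 reveals the pattern ABB — 2 tracks woven together.
Stream A: -4, -8, -16, -32. Geometric with ratio 2.
Stream B: 7, 15, 22, 37, 59, 96, 155, 251. Each term equals the sum of the previous two.
Position 13 falls in stream A as its term 5, giving -64.
Term 14 comes from stream B (its 9th entry): 406.

-64, 406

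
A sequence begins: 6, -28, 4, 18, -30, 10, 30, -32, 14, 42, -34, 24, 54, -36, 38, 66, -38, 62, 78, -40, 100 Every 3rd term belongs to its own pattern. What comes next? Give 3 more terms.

90, -42, 162

Split by position mod 3: positions 1, 4, 7, … form one track, and each other residue class forms its own.
Subsequence A: 6, 18, 30, 42, 54, 66, 78 — linear: a_n = -6 + 12·n.
Subsequence B: -28, -30, -32, -34, -36, -38, -40 — arithmetic with common difference −2.
Subsequence C: 4, 10, 14, 24, 38, 62, 100 — Fibonacci-style (each term is the sum of the two before it).
Position 22 falls in subsequence A as its term 8, giving 90.
Position 23 falls in subsequence B as its term 8, giving -42.
Position 24 falls in subsequence C as its term 8, giving 162.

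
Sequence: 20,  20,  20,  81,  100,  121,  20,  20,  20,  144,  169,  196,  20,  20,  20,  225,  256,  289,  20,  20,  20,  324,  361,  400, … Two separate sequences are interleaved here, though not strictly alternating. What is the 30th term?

Positions follow the repeating pattern AAABBB; grouping by letter gives 2 tracks.
Stream A: 20, 20, 20, 20, 20, 20, 20, 20, 20, 20, 20, 20 — the constant sequence 20.
Stream B: 81, 100, 121, 144, 169, 196, 225, 256, 289, 324, 361, 400 — consecutive squares n² from n = 9.
Term 30 comes from stream B (its 15th entry): 529.

529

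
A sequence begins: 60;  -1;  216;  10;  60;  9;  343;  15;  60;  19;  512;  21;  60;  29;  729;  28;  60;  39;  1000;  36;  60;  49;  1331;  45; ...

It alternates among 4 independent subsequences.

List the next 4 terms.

60, 59, 1728, 55

Taking every 4th term gives 4 separate tracks.
Stream A: 60, 60, 60, 60, 60, 60. Constant 60.
Stream B: -1, 9, 19, 29, 39, 49. Adding 10 each time.
Stream C: 216, 343, 512, 729, 1000, 1331. Consecutive cubes n³ from n = 6.
Stream D: 10, 15, 21, 28, 36, 45. The triangular numbers T_4, T_5, ….
Position 25 falls in stream A as its term 7, giving 60.
Term 26 comes from stream B (its 7th entry): 59.
Position 27 → stream C, term 7 = 1728.
Term 28 comes from stream D (its 7th entry): 55.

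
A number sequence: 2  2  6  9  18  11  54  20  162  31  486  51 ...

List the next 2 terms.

Split by position mod 2 into 2 tracks.
Track A is 2, 6, 18, 54, 162, 486, which is geometric, ×3 each step.
Track B is 2, 9, 11, 20, 31, 51, which is Fibonacci-style (each term is the sum of the two before it).
The 13th slot belongs to track A; its 7th term is 1458.
Position 14 → track B, term 7 = 82.

1458, 82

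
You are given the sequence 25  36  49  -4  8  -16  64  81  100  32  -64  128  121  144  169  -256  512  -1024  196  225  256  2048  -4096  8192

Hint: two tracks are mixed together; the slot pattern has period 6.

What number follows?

289

The slot pattern repeats as AAABBB (period 6), so there are 2 interleaved tracks.
Stream A is 25, 36, 49, 64, 81, 100, 121, 144, 169, 196, 225, 256, which is perfect squares starting at 5².
Stream B is -4, 8, -16, 32, -64, 128, -256, 512, -1024, 2048, -4096, 8192, which is a geometric progression (common ratio -2).
Position 25 → stream A, term 13 = 289.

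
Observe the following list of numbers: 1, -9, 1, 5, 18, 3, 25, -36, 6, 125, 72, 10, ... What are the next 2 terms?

Split by position mod 3 into 3 tracks.
Track A: 1, 5, 25, 125. Powers 5^0, 5^1, 5^2, ….
Track B: -9, 18, -36, 72. Multiplying by -2 each time.
Track C: 1, 3, 6, 10. Triangular numbers starting at T_1.
Position 13 falls in track A as its term 5, giving 625.
Term 14 comes from track B (its 5th entry): -144.

625, -144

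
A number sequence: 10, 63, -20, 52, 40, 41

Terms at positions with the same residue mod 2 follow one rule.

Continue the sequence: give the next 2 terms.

Taking every 2nd term gives 2 separate tracks.
Track A: 10, -20, 40. Geometric, ×-2 each step.
Track B: 63, 52, 41. Linear: a_n = 74 − 11·n.
Position 7 → track A, term 4 = -80.
Term 8 comes from track B (its 4th entry): 30.

-80, 30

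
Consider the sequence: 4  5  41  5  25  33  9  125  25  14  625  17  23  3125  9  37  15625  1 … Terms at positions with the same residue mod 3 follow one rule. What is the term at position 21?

-7

Split by position mod 3: positions 1, 4, 7, … form one track, and each other residue class forms its own.
Stream A = 4, 5, 9, 14, 23, 37: a Fibonacci-like recurrence a_n = a_{n-1} + a_{n-2}.
Stream B = 5, 25, 125, 625, 3125, 15625: successive powers of 5.
Stream C = 41, 33, 25, 17, 9, 1: arithmetic, step −8.
The 21st slot belongs to stream C; its 7th term is -7.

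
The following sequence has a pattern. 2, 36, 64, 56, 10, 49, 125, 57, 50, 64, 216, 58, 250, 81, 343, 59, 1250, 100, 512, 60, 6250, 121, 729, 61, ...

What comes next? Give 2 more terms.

Split by position mod 4 into 4 tracks.
Track A is 2, 10, 50, 250, 1250, 6250, which is geometric with ratio 5.
Track B is 36, 49, 64, 81, 100, 121, which is the squares 6², 7², 8², ….
Track C is 64, 125, 216, 343, 512, 729, which is the cubes 4³, 5³, 6³, ….
Track D is 56, 57, 58, 59, 60, 61, which is adding 1 each time.
Position 25 → track A, term 7 = 31250.
The 26th slot belongs to track B; its 7th term is 144.

31250, 144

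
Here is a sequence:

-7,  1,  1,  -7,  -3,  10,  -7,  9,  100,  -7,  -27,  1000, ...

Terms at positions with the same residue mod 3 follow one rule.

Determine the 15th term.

10000

The terms cycle through 3 interleaved subsequences.
Track A is -7, -7, -7, -7, which is the constant sequence -7.
Track B is 1, -3, 9, -27, which is multiplying by -3 each time.
Track C is 1, 10, 100, 1000, which is powers 10^0, 10^1, 10^2, ….
Term 15 comes from track C (its 5th entry): 10000.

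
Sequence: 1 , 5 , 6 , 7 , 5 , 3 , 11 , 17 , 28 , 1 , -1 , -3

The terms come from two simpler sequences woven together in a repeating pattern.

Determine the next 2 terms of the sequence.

45, 73

Positions follow the repeating pattern AAABBB; grouping by letter gives 2 tracks.
Stream A = 1, 5, 6, 11, 17, 28: a Fibonacci-like recurrence a_n = a_{n-1} + a_{n-2}.
Stream B = 7, 5, 3, 1, -1, -3: linear: a_n = 9 − 2·n.
The 13th slot belongs to stream A; its 7th term is 45.
Term 14 comes from stream A (its 8th entry): 73.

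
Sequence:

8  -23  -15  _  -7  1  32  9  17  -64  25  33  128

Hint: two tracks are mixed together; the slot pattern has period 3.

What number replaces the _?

-16

The slot pattern repeats as ABB (period 3), so there are 2 interleaved tracks.
Track A: 8, ?, 32, -64, 128 — a geometric progression (common ratio -2).
Track B: -23, -15, -7, 1, 9, 17, 25, 33 — arithmetic with common difference +8.
Track A's pattern makes the blank -16.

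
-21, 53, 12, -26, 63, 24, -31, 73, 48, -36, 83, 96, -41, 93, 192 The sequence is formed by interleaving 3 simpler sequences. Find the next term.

Split by position mod 3: positions 1, 4, 7, … form one track, and each other residue class forms its own.
Subsequence A: -21, -26, -31, -36, -41 (arithmetic with common difference −5).
Subsequence B: 53, 63, 73, 83, 93 (adding 10 each time).
Subsequence C: 12, 24, 48, 96, 192 (multiplying by 2 each time).
Term 16 comes from subsequence A (its 6th entry): -46.

-46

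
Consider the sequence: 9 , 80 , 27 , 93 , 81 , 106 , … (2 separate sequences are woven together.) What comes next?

Split by position mod 2 into 2 tracks.
Stream A: 9, 27, 81 (powers 3^2, 3^3, 3^4, …).
Stream B: 80, 93, 106 (adding 13 each time).
The 7th slot belongs to stream A; its 4th term is 243.

243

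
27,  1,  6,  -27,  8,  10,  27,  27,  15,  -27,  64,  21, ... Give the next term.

Split by position mod 3: positions 1, 4, 7, … form one track, and each other residue class forms its own.
Stream A: 27, -27, 27, -27. Alternating ±27.
Stream B: 1, 8, 27, 64. The cubes 1³, 2³, 3³, ….
Stream C: 6, 10, 15, 21. The triangular numbers T_3, T_4, ….
Term 13 comes from stream A (its 5th entry): 27.

27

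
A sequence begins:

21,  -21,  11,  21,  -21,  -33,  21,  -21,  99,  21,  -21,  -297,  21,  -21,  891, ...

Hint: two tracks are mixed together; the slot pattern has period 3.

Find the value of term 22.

21

Positions follow the repeating pattern AAB; grouping by letter gives 2 tracks.
Subsequence A = 21, -21, 21, -21, 21, -21, 21, -21, 21, -21: alternating ±21.
Subsequence B = 11, -33, 99, -297, 891: geometric with ratio -3.
The 22nd slot belongs to subsequence A; its 15th term is 21.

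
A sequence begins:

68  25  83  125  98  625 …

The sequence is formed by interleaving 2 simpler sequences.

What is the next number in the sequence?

The terms cycle through 2 interleaved subsequences.
Track A: 68, 83, 98 (linear: a_n = 53 + 15·n).
Track B: 25, 125, 625 (powers of 5).
Position 7 falls in track A as its term 4, giving 113.

113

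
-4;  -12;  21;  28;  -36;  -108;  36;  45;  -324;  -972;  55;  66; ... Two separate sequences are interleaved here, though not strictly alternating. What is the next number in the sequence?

The slot pattern repeats as AABB (period 4), so there are 2 interleaved tracks.
Stream A is -4, -12, -36, -108, -324, -972, which is multiplying by 3 each time.
Stream B is 21, 28, 36, 45, 55, 66, which is the triangular numbers T_6, T_7, ….
Position 13 → stream A, term 7 = -2916.

-2916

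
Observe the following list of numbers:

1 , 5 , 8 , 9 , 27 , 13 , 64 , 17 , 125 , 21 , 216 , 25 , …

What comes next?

343

Odd-indexed and even-indexed terms follow separate rules.
Track A: 1, 8, 27, 64, 125, 216 (consecutive cubes n³ from n = 1).
Track B: 5, 9, 13, 17, 21, 25 (adding 4 each time).
Position 13 falls in track A as its term 7, giving 343.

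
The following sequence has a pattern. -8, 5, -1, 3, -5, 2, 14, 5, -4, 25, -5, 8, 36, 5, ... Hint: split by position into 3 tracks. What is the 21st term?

-64

Split by position mod 3: positions 1, 4, 7, … form one track, and each other residue class forms its own.
Track A: -8, 3, 14, 25, 36 (linear: a_n = -19 + 11·n).
Track B: 5, -5, 5, -5, 5 (oscillating between 5 and -5).
Track C: -1, 2, -4, 8 (geometric with ratio -2).
Term 21 comes from track C (its 7th entry): -64.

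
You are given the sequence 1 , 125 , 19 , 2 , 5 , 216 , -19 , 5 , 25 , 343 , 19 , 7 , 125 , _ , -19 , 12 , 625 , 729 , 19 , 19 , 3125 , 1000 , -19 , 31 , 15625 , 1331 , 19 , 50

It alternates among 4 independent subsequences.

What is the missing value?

512

Taking every 4th term gives 4 separate tracks.
Track A is 1, 5, 25, 125, 625, 3125, 15625, which is geometric, ×5 each step.
Track B is 125, 216, 343, ?, 729, 1000, 1331, which is the cubes 5³, 6³, 7³, ….
Track C is 19, -19, 19, -19, 19, -19, 19, which is oscillating between 19 and -19.
Track D is 2, 5, 7, 12, 19, 31, 50, which is each term equals the sum of the previous two.
Track B's pattern makes the blank 512.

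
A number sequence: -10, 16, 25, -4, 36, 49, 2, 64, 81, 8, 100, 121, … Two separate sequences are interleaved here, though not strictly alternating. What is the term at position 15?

169

Reading positions in blocks of 3 reveals the pattern ABB — 2 tracks woven together.
Subsequence A: -10, -4, 2, 8 — adding 6 each time.
Subsequence B: 16, 25, 36, 49, 64, 81, 100, 121 — perfect squares starting at 4².
Position 15 → subsequence B, term 10 = 169.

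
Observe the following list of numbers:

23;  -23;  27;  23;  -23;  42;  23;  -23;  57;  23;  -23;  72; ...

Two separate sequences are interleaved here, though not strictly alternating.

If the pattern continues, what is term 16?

Positions follow the repeating pattern AAB; grouping by letter gives 2 tracks.
Subsequence A is 23, -23, 23, -23, 23, -23, 23, -23, which is oscillating between 23 and -23.
Subsequence B is 27, 42, 57, 72, which is arithmetic, step +15.
Position 16 falls in subsequence A as its term 11, giving 23.

23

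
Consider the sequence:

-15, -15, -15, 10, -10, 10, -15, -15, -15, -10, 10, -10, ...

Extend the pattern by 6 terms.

Positions follow the repeating pattern AAABBB; grouping by letter gives 2 tracks.
Track A = -15, -15, -15, -15, -15, -15: constant -15.
Track B = 10, -10, 10, -10, 10, -10: alternating ±10.
The 13th slot belongs to track A; its 7th term is -15.
Term 14 comes from track A (its 8th entry): -15.
Position 15 → track A, term 9 = -15.
Term 16 comes from track B (its 7th entry): 10.
Position 17 → track B, term 8 = -10.
Position 18 falls in track B as its term 9, giving 10.

-15, -15, -15, 10, -10, 10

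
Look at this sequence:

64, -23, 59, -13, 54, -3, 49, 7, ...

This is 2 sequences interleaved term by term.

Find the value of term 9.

Odd-indexed and even-indexed terms follow separate rules.
Subsequence A = 64, 59, 54, 49: subtracting 5 each time.
Subsequence B = -23, -13, -3, 7: linear: a_n = -33 + 10·n.
The 9th slot belongs to subsequence A; its 5th term is 44.

44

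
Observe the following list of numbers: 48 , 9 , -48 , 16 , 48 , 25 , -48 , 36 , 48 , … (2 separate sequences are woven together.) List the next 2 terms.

49, -48

Positions 1, 3, 5, … form one subsequence and positions 2, 4, 6, … form another.
Stream A is 48, -48, 48, -48, 48, which is oscillating between 48 and -48.
Stream B is 9, 16, 25, 36, which is perfect squares starting at 3².
The 10th slot belongs to stream B; its 5th term is 49.
Position 11 falls in stream A as its term 6, giving -48.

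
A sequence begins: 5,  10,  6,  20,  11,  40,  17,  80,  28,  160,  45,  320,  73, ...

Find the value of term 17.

191

Odd-indexed and even-indexed terms follow separate rules.
Subsequence A: 5, 6, 11, 17, 28, 45, 73 — a Fibonacci-like recurrence a_n = a_{n-1} + a_{n-2}.
Subsequence B: 10, 20, 40, 80, 160, 320 — geometric with ratio 2.
Position 17 → subsequence A, term 9 = 191.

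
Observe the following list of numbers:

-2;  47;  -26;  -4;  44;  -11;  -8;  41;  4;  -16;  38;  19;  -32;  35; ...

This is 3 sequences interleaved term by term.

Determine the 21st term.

64

Split by position mod 3 into 3 tracks.
Subsequence A: -2, -4, -8, -16, -32 (multiplying by 2 each time).
Subsequence B: 47, 44, 41, 38, 35 (arithmetic, step −3).
Subsequence C: -26, -11, 4, 19 (adding 15 each time).
Position 21 falls in subsequence C as its term 7, giving 64.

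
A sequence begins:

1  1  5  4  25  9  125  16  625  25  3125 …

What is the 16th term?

64

Odd-indexed and even-indexed terms follow separate rules.
Track A: 1, 5, 25, 125, 625, 3125 (successive powers of 5).
Track B: 1, 4, 9, 16, 25 (the squares 1², 2², 3², …).
The 16th slot belongs to track B; its 8th term is 64.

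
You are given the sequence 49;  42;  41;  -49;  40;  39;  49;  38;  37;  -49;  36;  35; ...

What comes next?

The slot pattern repeats as ABB (period 3), so there are 2 interleaved tracks.
Stream A = 49, -49, 49, -49: the oscillation 49·(−1)^(n+1).
Stream B = 42, 41, 40, 39, 38, 37, 36, 35: arithmetic with common difference −1.
Term 13 comes from stream A (its 5th entry): 49.

49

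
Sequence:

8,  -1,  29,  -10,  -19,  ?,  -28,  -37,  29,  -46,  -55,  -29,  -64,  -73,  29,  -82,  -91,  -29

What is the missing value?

The slot pattern repeats as AAB (period 3), so there are 2 interleaved tracks.
Subsequence A = 8, -1, -10, -19, -28, -37, -46, -55, -64, -73, -82, -91: arithmetic, step −9.
Subsequence B = 29, ?, 29, -29, 29, -29: oscillating between 29 and -29.
The gap is subsequence B's term 2; the rule gives -29.

-29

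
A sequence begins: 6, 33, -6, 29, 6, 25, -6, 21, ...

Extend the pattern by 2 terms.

Odd-indexed and even-indexed terms follow separate rules.
Track A: 6, -6, 6, -6 (the oscillation 6·(−1)^(n+1)).
Track B: 33, 29, 25, 21 (linear: a_n = 37 − 4·n).
The 9th slot belongs to track A; its 5th term is 6.
The 10th slot belongs to track B; its 5th term is 17.

6, 17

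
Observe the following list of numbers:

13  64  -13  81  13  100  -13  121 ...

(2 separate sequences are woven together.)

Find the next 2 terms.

Odd-indexed and even-indexed terms follow separate rules.
Track A: 13, -13, 13, -13 — the oscillation 13·(−1)^(n+1).
Track B: 64, 81, 100, 121 — the squares 8², 9², 10², ….
The 9th slot belongs to track A; its 5th term is 13.
Position 10 falls in track B as its term 5, giving 144.

13, 144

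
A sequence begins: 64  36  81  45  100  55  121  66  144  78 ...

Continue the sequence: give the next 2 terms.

Positions 1, 3, 5, … form one subsequence and positions 2, 4, 6, … form another.
Track A: 64, 81, 100, 121, 144. The squares 8², 9², 10², ….
Track B: 36, 45, 55, 66, 78. The triangular numbers T_8, T_9, ….
The 11th slot belongs to track A; its 6th term is 169.
Position 12 falls in track B as its term 6, giving 91.

169, 91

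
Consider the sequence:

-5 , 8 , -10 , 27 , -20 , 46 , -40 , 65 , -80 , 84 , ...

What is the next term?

Positions 1, 3, 5, … form one subsequence and positions 2, 4, 6, … form another.
Track A: -5, -10, -20, -40, -80 — geometric with ratio 2.
Track B: 8, 27, 46, 65, 84 — adding 19 each time.
Position 11 → track A, term 6 = -160.

-160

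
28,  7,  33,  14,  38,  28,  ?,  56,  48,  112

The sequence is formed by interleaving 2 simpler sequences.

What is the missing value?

43

Split by position mod 2 into 2 tracks.
Stream A is 28, 33, 38, ?, 48, which is arithmetic with common difference +5.
Stream B is 7, 14, 28, 56, 112, which is multiplying by 2 each time.
The gap is stream A's term 4; the rule gives 43.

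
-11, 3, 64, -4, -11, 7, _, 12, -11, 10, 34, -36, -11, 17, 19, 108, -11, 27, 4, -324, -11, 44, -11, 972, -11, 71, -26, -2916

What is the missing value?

49

Split by position mod 4 into 4 tracks.
Track A: -11, -11, -11, -11, -11, -11, -11. Always -11.
Track B: 3, 7, 10, 17, 27, 44, 71. Each term equals the sum of the previous two.
Track C: 64, ?, 34, 19, 4, -11, -26. Arithmetic, step −15.
Track D: -4, 12, -36, 108, -324, 972, -2916. A geometric progression (common ratio -3).
Filling track C at index 2 by its rule yields 49.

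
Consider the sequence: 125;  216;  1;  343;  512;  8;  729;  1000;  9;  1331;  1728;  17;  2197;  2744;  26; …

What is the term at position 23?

8000

Positions follow the repeating pattern AAB; grouping by letter gives 2 tracks.
Track A = 125, 216, 343, 512, 729, 1000, 1331, 1728, 2197, 2744: perfect cubes starting at 5³.
Track B = 1, 8, 9, 17, 26: Fibonacci-style (each term is the sum of the two before it).
Position 23 → track A, term 16 = 8000.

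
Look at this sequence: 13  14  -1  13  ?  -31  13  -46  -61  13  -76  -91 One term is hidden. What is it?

-16

Positions follow the repeating pattern ABB; grouping by letter gives 2 tracks.
Stream A: 13, 13, 13, 13 (constant 13).
Stream B: 14, -1, ?, -31, -46, -61, -76, -91 (arithmetic with common difference −15).
Stream B's pattern makes the blank -16.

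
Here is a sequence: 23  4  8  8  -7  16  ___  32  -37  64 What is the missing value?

-22

Split by position mod 2 into 2 tracks.
Track A: 23, 8, -7, ?, -37. Arithmetic with common difference −15.
Track B: 4, 8, 16, 32, 64. Powers 2^2, 2^3, 2^4, ….
The gap is track A's term 4; the rule gives -22.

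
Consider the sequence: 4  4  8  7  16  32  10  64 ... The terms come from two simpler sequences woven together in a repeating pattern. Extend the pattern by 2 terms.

128, 13

The slot pattern repeats as ABB (period 3), so there are 2 interleaved tracks.
Subsequence A = 4, 7, 10: linear: a_n = 1 + 3·n.
Subsequence B = 4, 8, 16, 32, 64: a geometric progression (common ratio 2).
Term 9 comes from subsequence B (its 6th entry): 128.
Position 10 falls in subsequence A as its term 4, giving 13.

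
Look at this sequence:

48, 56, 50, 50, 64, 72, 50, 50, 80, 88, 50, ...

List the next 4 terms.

50, 96, 104, 50

Reading positions in blocks of 4 reveals the pattern AABB — 2 tracks woven together.
Track A is 48, 56, 64, 72, 80, 88, which is arithmetic with common difference +8.
Track B is 50, 50, 50, 50, 50, which is always 50.
The 12th slot belongs to track B; its 6th term is 50.
Position 13 falls in track A as its term 7, giving 96.
Term 14 comes from track A (its 8th entry): 104.
The 15th slot belongs to track B; its 7th term is 50.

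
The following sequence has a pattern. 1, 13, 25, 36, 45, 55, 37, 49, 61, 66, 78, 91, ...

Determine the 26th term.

157

The slot pattern repeats as AAABBB (period 6), so there are 2 interleaved tracks.
Stream A: 1, 13, 25, 37, 49, 61. Adding 12 each time.
Stream B: 36, 45, 55, 66, 78, 91. Triangular numbers n(n+1)/2 for n = 8, 9, ….
Position 26 falls in stream A as its term 14, giving 157.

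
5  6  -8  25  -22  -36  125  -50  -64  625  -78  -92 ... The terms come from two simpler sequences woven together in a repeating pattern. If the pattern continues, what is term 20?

-162

Reading positions in blocks of 3 reveals the pattern ABB — 2 tracks woven together.
Track A: 5, 25, 125, 625 (successive powers of 5).
Track B: 6, -8, -22, -36, -50, -64, -78, -92 (arithmetic, step −14).
Position 20 falls in track B as its term 13, giving -162.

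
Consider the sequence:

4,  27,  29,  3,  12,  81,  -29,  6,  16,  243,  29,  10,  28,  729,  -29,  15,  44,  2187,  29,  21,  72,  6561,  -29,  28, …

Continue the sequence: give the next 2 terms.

Taking every 4th term gives 4 separate tracks.
Subsequence A is 4, 12, 16, 28, 44, 72, which is each term equals the sum of the previous two.
Subsequence B is 27, 81, 243, 729, 2187, 6561, which is successive powers of 3.
Subsequence C is 29, -29, 29, -29, 29, -29, which is the oscillation 29·(−1)^(n+1).
Subsequence D is 3, 6, 10, 15, 21, 28, which is triangular numbers starting at T_2.
Position 25 falls in subsequence A as its term 7, giving 116.
Position 26 falls in subsequence B as its term 7, giving 19683.

116, 19683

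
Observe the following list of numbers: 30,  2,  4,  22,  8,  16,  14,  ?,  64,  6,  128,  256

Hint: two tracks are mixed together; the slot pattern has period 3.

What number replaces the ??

32

Reading positions in blocks of 3 reveals the pattern ABB — 2 tracks woven together.
Track A: 30, 22, 14, 6 — subtracting 8 each time.
Track B: 2, 4, 8, 16, ?, 64, 128, 256 — powers 2^1, 2^2, 2^3, ….
Filling track B at index 5 by its rule yields 32.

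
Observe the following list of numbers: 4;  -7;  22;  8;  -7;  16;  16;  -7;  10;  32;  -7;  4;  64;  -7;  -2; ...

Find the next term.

128

Read the sequence 3 terms at a time; column i is its own pattern.
Track A = 4, 8, 16, 32, 64: multiplying by 2 each time.
Track B = -7, -7, -7, -7, -7: the constant sequence -7.
Track C = 22, 16, 10, 4, -2: arithmetic, step −6.
Term 16 comes from track A (its 6th entry): 128.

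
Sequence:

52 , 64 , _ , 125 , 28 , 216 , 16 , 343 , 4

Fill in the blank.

Taking every 2nd term gives 2 separate tracks.
Subsequence A is 52, ?, 28, 16, 4, which is linear: a_n = 64 − 12·n.
Subsequence B is 64, 125, 216, 343, which is the cubes 4³, 5³, 6³, ….
So the missing entry in subsequence A is 40.

40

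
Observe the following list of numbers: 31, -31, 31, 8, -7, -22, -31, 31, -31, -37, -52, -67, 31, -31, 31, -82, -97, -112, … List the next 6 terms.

-31, 31, -31, -127, -142, -157

Positions follow the repeating pattern AAABBB; grouping by letter gives 2 tracks.
Subsequence A is 31, -31, 31, -31, 31, -31, 31, -31, 31, which is oscillating between 31 and -31.
Subsequence B is 8, -7, -22, -37, -52, -67, -82, -97, -112, which is linear: a_n = 23 − 15·n.
The 19th slot belongs to subsequence A; its 10th term is -31.
Position 20 falls in subsequence A as its term 11, giving 31.
Position 21 falls in subsequence A as its term 12, giving -31.
The 22nd slot belongs to subsequence B; its 10th term is -127.
The 23rd slot belongs to subsequence B; its 11th term is -142.
Position 24 falls in subsequence B as its term 12, giving -157.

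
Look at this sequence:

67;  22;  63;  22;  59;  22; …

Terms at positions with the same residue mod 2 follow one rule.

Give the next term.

55

Split by position mod 2 into 2 tracks.
Subsequence A: 67, 63, 59. Subtracting 4 each time.
Subsequence B: 22, 22, 22. Constant 22.
Term 7 comes from subsequence A (its 4th entry): 55.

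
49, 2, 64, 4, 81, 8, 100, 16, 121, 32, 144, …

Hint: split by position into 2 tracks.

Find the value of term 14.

128

The terms cycle through 2 interleaved subsequences.
Stream A: 49, 64, 81, 100, 121, 144. Perfect squares starting at 7².
Stream B: 2, 4, 8, 16, 32. Powers of 2.
Position 14 → stream B, term 7 = 128.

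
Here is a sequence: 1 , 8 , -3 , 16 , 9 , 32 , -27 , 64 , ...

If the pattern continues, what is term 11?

-243

Taking every 2nd term gives 2 separate tracks.
Track A: 1, -3, 9, -27 — geometric with ratio -3.
Track B: 8, 16, 32, 64 — powers 2^3, 2^4, 2^5, ….
Position 11 → track A, term 6 = -243.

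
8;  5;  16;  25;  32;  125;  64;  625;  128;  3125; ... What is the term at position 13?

The terms cycle through 2 interleaved subsequences.
Stream A = 8, 16, 32, 64, 128: powers of 2.
Stream B = 5, 25, 125, 625, 3125: a geometric progression (common ratio 5).
Position 13 → stream A, term 7 = 512.

512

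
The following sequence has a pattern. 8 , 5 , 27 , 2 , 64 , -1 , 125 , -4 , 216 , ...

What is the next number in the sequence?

-7

Odd-indexed and even-indexed terms follow separate rules.
Stream A is 8, 27, 64, 125, 216, which is the cubes 2³, 3³, 4³, ….
Stream B is 5, 2, -1, -4, which is subtracting 3 each time.
The 10th slot belongs to stream B; its 5th term is -7.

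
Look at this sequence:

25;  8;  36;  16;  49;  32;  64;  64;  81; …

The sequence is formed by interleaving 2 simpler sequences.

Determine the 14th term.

512

Positions 1, 3, 5, … form one subsequence and positions 2, 4, 6, … form another.
Stream A: 25, 36, 49, 64, 81 — consecutive squares n² from n = 5.
Stream B: 8, 16, 32, 64 — successive powers of 2.
Position 14 falls in stream B as its term 7, giving 512.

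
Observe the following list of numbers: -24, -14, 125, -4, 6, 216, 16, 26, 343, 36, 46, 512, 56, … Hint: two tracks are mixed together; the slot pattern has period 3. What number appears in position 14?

66

Positions follow the repeating pattern AAB; grouping by letter gives 2 tracks.
Track A: -24, -14, -4, 6, 16, 26, 36, 46, 56 (linear: a_n = -34 + 10·n).
Track B: 125, 216, 343, 512 (the cubes 5³, 6³, 7³, …).
Position 14 → track A, term 10 = 66.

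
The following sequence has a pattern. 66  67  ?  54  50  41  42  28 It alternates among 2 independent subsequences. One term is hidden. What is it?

58

The terms cycle through 2 interleaved subsequences.
Track A: 66, ?, 50, 42. Subtracting 8 each time.
Track B: 67, 54, 41, 28. Linear: a_n = 80 − 13·n.
Filling track A at index 2 by its rule yields 58.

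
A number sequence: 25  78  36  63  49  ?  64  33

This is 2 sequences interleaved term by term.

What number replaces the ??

48

Positions 1, 3, 5, … form one subsequence and positions 2, 4, 6, … form another.
Track A: 25, 36, 49, 64 — perfect squares starting at 5².
Track B: 78, 63, ?, 33 — linear: a_n = 93 − 15·n.
Filling track B at index 3 by its rule yields 48.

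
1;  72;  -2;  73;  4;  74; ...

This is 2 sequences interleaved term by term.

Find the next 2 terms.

Positions 1, 3, 5, … form one subsequence and positions 2, 4, 6, … form another.
Subsequence A: 1, -2, 4. Geometric with ratio -2.
Subsequence B: 72, 73, 74. Arithmetic, step +1.
The 7th slot belongs to subsequence A; its 4th term is -8.
Term 8 comes from subsequence B (its 4th entry): 75.

-8, 75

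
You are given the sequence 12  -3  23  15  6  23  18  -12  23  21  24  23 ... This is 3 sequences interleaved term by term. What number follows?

Read the sequence 3 terms at a time; column i is its own pattern.
Track A = 12, 15, 18, 21: linear: a_n = 9 + 3·n.
Track B = -3, 6, -12, 24: multiplying by -2 each time.
Track C = 23, 23, 23, 23: constant 23.
Term 13 comes from track A (its 5th entry): 24.

24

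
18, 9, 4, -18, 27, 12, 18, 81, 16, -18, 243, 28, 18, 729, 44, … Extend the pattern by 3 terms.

The terms cycle through 3 interleaved subsequences.
Track A: 18, -18, 18, -18, 18 — alternating ±18.
Track B: 9, 27, 81, 243, 729 — successive powers of 3.
Track C: 4, 12, 16, 28, 44 — Fibonacci-style (each term is the sum of the two before it).
Term 16 comes from track A (its 6th entry): -18.
Term 17 comes from track B (its 6th entry): 2187.
The 18th slot belongs to track C; its 6th term is 72.

-18, 2187, 72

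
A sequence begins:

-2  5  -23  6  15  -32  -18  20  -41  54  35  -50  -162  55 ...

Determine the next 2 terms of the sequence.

-59, 486

Split by position mod 3: positions 1, 4, 7, … form one track, and each other residue class forms its own.
Track A: -2, 6, -18, 54, -162 (geometric with ratio -3).
Track B: 5, 15, 20, 35, 55 (Fibonacci-style (each term is the sum of the two before it)).
Track C: -23, -32, -41, -50 (arithmetic, step −9).
Position 15 falls in track C as its term 5, giving -59.
The 16th slot belongs to track A; its 6th term is 486.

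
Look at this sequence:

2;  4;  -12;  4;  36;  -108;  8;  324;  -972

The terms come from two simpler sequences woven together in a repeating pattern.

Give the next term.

The slot pattern repeats as ABB (period 3), so there are 2 interleaved tracks.
Track A: 2, 4, 8 — powers of 2.
Track B: 4, -12, 36, -108, 324, -972 — multiplying by -3 each time.
Position 10 → track A, term 4 = 16.

16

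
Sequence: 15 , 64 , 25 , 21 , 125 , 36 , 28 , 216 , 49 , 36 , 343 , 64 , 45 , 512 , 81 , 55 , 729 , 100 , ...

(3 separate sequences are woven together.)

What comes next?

The terms cycle through 3 interleaved subsequences.
Subsequence A: 15, 21, 28, 36, 45, 55 (the triangular numbers T_5, T_6, …).
Subsequence B: 64, 125, 216, 343, 512, 729 (perfect cubes starting at 4³).
Subsequence C: 25, 36, 49, 64, 81, 100 (consecutive squares n² from n = 5).
The 19th slot belongs to subsequence A; its 7th term is 66.

66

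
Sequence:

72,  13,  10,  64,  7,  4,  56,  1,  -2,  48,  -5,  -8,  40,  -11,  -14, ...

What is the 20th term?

Reading positions in blocks of 3 reveals the pattern ABB — 2 tracks woven together.
Stream A: 72, 64, 56, 48, 40 (linear: a_n = 80 − 8·n).
Stream B: 13, 10, 7, 4, 1, -2, -5, -8, -11, -14 (arithmetic, step −3).
Term 20 comes from stream B (its 13th entry): -23.

-23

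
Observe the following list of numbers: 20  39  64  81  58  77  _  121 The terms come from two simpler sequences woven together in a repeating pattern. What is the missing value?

Reading positions in blocks of 4 reveals the pattern AABB — 2 tracks woven together.
Stream A = 20, 39, 58, 77: arithmetic, step +19.
Stream B = 64, 81, ?, 121: perfect squares starting at 8².
Filling stream B at index 3 by its rule yields 100.

100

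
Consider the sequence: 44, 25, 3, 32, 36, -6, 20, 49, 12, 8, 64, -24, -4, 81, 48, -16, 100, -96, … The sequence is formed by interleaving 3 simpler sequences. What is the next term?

Taking every 3rd term gives 3 separate tracks.
Track A: 44, 32, 20, 8, -4, -16 (arithmetic, step −12).
Track B: 25, 36, 49, 64, 81, 100 (consecutive squares n² from n = 5).
Track C: 3, -6, 12, -24, 48, -96 (a geometric progression (common ratio -2)).
Position 19 → track A, term 7 = -28.

-28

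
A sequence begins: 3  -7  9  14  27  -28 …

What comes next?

Odd-indexed and even-indexed terms follow separate rules.
Track A: 3, 9, 27 — powers of 3.
Track B: -7, 14, -28 — a geometric progression (common ratio -2).
Term 7 comes from track A (its 4th entry): 81.

81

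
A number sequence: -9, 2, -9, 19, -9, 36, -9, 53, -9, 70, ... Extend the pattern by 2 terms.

-9, 87

Split by position mod 2 into 2 tracks.
Track A is -9, -9, -9, -9, -9, which is constant -9.
Track B is 2, 19, 36, 53, 70, which is arithmetic, step +17.
Position 11 falls in track A as its term 6, giving -9.
The 12th slot belongs to track B; its 6th term is 87.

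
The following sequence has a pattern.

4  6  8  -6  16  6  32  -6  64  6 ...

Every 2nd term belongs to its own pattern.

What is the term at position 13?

256

Split by position mod 2 into 2 tracks.
Track A is 4, 8, 16, 32, 64, which is geometric, ×2 each step.
Track B is 6, -6, 6, -6, 6, which is the oscillation 6·(−1)^(n+1).
Term 13 comes from track A (its 7th entry): 256.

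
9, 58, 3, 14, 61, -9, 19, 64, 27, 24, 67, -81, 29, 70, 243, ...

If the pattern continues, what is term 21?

2187

Read the sequence 3 terms at a time; column i is its own pattern.
Track A: 9, 14, 19, 24, 29. Arithmetic with common difference +5.
Track B: 58, 61, 64, 67, 70. Arithmetic, step +3.
Track C: 3, -9, 27, -81, 243. Geometric, ×-3 each step.
Position 21 falls in track C as its term 7, giving 2187.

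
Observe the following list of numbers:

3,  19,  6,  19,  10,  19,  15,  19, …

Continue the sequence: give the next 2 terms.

Split by position mod 2 into 2 tracks.
Stream A is 3, 6, 10, 15, which is triangular numbers n(n+1)/2 for n = 2, 3, ….
Stream B is 19, 19, 19, 19, which is constant 19.
The 9th slot belongs to stream A; its 5th term is 21.
Term 10 comes from stream B (its 5th entry): 19.

21, 19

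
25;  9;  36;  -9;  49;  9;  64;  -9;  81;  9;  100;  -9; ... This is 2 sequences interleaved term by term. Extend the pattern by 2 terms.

121, 9

The terms cycle through 2 interleaved subsequences.
Subsequence A = 25, 36, 49, 64, 81, 100: consecutive squares n² from n = 5.
Subsequence B = 9, -9, 9, -9, 9, -9: the oscillation 9·(−1)^(n+1).
Position 13 falls in subsequence A as its term 7, giving 121.
The 14th slot belongs to subsequence B; its 7th term is 9.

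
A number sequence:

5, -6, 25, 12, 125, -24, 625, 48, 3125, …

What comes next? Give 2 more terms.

The terms cycle through 2 interleaved subsequences.
Subsequence A: 5, 25, 125, 625, 3125 (powers of 5).
Subsequence B: -6, 12, -24, 48 (a geometric progression (common ratio -2)).
Term 10 comes from subsequence B (its 5th entry): -96.
Position 11 → subsequence A, term 6 = 15625.

-96, 15625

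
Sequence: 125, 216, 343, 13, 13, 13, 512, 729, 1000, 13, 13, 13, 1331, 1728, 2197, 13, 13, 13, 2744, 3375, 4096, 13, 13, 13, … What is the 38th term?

13824

Reading positions in blocks of 6 reveals the pattern AAABBB — 2 tracks woven together.
Track A = 125, 216, 343, 512, 729, 1000, 1331, 1728, 2197, 2744, 3375, 4096: consecutive cubes n³ from n = 5.
Track B = 13, 13, 13, 13, 13, 13, 13, 13, 13, 13, 13, 13: constant 13.
Position 38 falls in track A as its term 20, giving 13824.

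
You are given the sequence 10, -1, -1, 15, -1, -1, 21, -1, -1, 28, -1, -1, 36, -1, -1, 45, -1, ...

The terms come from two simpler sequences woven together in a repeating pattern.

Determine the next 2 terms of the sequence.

Positions follow the repeating pattern ABB; grouping by letter gives 2 tracks.
Track A: 10, 15, 21, 28, 36, 45 — triangular numbers starting at T_4.
Track B: -1, -1, -1, -1, -1, -1, -1, -1, -1, -1, -1 — constant -1.
Position 18 falls in track B as its term 12, giving -1.
Position 19 falls in track A as its term 7, giving 55.

-1, 55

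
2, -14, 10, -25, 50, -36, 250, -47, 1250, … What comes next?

Odd-indexed and even-indexed terms follow separate rules.
Stream A = 2, 10, 50, 250, 1250: multiplying by 5 each time.
Stream B = -14, -25, -36, -47: linear: a_n = -3 − 11·n.
Term 10 comes from stream B (its 5th entry): -58.

-58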